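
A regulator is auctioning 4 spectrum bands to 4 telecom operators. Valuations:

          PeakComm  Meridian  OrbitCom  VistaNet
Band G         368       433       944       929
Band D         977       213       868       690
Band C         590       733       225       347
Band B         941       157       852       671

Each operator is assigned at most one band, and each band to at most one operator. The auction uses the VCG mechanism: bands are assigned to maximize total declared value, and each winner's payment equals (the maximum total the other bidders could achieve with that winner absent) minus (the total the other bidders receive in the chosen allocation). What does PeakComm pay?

PeakComm pays $16M.

Efficient allocation: PeakComm→Band D ($977M), Meridian→Band C ($733M), OrbitCom→Band B ($852M), VistaNet→Band G ($929M); total welfare W = $3491M.
PeakComm receives Band D at value $977M, so the others get W − 977 = $2514M.
Without PeakComm: best allocation of the remaining 3 bidders over all 4 bands is Meridian→Band C ($733M), OrbitCom→Band D ($868M), VistaNet→Band G ($929M), total $2530M.
VCG payment = (others' best without PeakComm) − (others' welfare with PeakComm) = 2530 − 2514 = $16M.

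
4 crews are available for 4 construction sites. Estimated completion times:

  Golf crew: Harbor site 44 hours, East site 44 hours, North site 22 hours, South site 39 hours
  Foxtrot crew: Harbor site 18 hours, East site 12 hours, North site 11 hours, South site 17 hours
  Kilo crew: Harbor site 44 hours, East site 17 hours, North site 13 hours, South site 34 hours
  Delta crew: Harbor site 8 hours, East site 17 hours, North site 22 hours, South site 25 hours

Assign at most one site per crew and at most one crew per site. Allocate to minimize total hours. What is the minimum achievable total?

Optimal: Golf crew→North site (22 hours), Foxtrot crew→South site (17 hours), Kilo crew→East site (17 hours), Delta crew→Harbor site (8 hours) — total 22+17+17+8 = 64 hours.

Min total: 64 hours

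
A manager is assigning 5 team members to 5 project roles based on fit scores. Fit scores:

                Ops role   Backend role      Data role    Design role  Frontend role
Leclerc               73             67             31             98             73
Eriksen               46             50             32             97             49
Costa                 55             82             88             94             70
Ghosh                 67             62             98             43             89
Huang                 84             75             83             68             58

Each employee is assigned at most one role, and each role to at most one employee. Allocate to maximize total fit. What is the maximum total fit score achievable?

This is a one-to-one assignment (maximum-weight bipartite matching).
Optimal: Leclerc→Frontend role (73 pts), Eriksen→Design role (97 pts), Costa→Backend role (82 pts), Ghosh→Data role (98 pts), Huang→Ops role (84 pts) — total 73+97+82+98+84 = 434 pts.
Row-greedy (each employee in turn takes its best remaining role) gives 409 pts, worse by 25.
Swapping Ghosh↔Costa (Ghosh→Backend role 62 pts, Costa→Data role 88 pts) loses 30.

Max total: 434 pts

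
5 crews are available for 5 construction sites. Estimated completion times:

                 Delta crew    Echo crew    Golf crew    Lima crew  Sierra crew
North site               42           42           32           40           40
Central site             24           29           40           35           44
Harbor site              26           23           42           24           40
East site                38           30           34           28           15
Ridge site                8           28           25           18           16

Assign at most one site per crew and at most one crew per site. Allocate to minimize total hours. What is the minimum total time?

Optimal: Delta crew→Ridge site (8 hours), Echo crew→Central site (29 hours), Golf crew→North site (32 hours), Lima crew→Harbor site (24 hours), Sierra crew→East site (15 hours) — total 8+29+32+24+15 = 108 hours.
Row-greedy (each crew in turn takes its cheapest remaining site) gives 135 hours, worse by 27.

Min total: 108 hours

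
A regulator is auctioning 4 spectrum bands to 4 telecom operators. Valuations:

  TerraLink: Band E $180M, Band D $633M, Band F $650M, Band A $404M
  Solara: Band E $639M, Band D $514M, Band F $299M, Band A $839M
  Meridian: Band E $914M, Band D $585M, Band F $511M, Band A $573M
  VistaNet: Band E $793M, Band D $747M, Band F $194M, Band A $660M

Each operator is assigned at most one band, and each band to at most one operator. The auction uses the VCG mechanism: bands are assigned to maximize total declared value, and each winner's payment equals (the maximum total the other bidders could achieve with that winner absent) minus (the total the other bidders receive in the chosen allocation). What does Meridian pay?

Efficient allocation: TerraLink→Band F ($650M), Solara→Band A ($839M), Meridian→Band E ($914M), VistaNet→Band D ($747M); total welfare W = $3150M.
Meridian receives Band E at value $914M, so the others get W − 914 = $2236M.
Without Meridian: best allocation of the remaining 3 bidders over all 4 bands is TerraLink→Band F ($650M), Solara→Band A ($839M), VistaNet→Band E ($793M), total $2282M.
VCG payment = (others' best without Meridian) − (others' welfare with Meridian) = 2282 − 2236 = $46M.

Meridian pays $46M.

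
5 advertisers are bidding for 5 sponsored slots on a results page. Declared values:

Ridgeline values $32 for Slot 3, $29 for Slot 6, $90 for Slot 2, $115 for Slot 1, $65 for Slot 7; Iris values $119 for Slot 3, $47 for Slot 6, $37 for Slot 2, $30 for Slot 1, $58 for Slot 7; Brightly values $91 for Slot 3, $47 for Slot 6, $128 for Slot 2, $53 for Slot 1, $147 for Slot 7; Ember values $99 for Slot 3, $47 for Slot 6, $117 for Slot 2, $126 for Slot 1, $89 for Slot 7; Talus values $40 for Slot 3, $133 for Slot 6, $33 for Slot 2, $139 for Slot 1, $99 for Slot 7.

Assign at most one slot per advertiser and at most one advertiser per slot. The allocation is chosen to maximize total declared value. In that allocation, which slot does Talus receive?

This is a one-to-one assignment (maximum-weight bipartite matching).
Optimal: Ridgeline→Slot 1 ($115), Iris→Slot 3 ($119), Brightly→Slot 7 ($147), Ember→Slot 2 ($117), Talus→Slot 6 ($133) — total 115+119+147+117+133 = $631.
Max-entry greedy (repeatedly take the single best remaining cell) gives $551, worse by 80.
Next-best assignment: Ridgeline→Slot 2, Iris→Slot 3, Brightly→Slot 7, Ember→Slot 1, Talus→Slot 6 = $615.
Checked against all permutations: $631 is optimal.
Talus's own top slot is Slot 1 ($139), but forcing Talus→Slot 1 and reassigning the rest optimally gives only $551 — worse by 80.

Talus receives Slot 6.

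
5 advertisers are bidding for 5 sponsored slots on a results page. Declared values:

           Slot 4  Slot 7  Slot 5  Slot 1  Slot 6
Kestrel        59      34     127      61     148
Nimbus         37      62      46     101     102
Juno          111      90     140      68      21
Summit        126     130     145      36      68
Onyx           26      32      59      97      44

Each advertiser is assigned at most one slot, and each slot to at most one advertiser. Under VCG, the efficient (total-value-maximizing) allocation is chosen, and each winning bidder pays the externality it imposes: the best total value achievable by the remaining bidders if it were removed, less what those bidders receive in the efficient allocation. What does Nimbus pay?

Nimbus pays $4.

Efficient allocation: Kestrel→Slot 6 ($148), Nimbus→Slot 7 ($62), Juno→Slot 5 ($140), Summit→Slot 4 ($126), Onyx→Slot 1 ($97); total welfare W = $573.
Nimbus receives Slot 7 at value $62, so the others get W − 62 = $511.
Without Nimbus: best allocation of the remaining 4 bidders over all 5 slots is Kestrel→Slot 6 ($148), Juno→Slot 5 ($140), Summit→Slot 7 ($130), Onyx→Slot 1 ($97), total $515.
VCG payment = (others' best without Nimbus) − (others' welfare with Nimbus) = 515 − 511 = $4.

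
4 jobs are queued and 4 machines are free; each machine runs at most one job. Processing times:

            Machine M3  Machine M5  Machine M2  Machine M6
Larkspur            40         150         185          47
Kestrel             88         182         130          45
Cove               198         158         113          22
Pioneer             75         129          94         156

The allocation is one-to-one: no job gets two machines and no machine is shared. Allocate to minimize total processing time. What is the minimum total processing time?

Min total: 321 min

Optimal: Larkspur→Machine M3 (40 min), Kestrel→Machine M2 (130 min), Cove→Machine M6 (22 min), Pioneer→Machine M5 (129 min) — total 40+130+22+129 = 321 min.
Min-entry greedy (repeatedly take the single cheapest remaining cell) gives 338 min, worse by 17.
Next-best assignment: Larkspur→Machine M3, Kestrel→Machine M6, Cove→Machine M2, Pioneer→Machine M5 = 327 min.
Swapping Kestrel↔Larkspur (Kestrel→Machine M3 88 min, Larkspur→Machine M2 185 min) adds 103.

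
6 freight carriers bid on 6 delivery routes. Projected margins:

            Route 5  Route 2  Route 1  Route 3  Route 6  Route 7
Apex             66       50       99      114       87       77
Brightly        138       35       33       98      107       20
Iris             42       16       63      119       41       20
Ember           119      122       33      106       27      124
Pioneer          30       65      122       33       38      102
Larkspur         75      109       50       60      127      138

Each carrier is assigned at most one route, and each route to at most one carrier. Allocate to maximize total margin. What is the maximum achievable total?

Maximum total: $726k

Optimal: Apex→Route 6 ($87k), Brightly→Route 5 ($138k), Iris→Route 3 ($119k), Ember→Route 2 ($122k), Pioneer→Route 1 ($122k), Larkspur→Route 7 ($138k) — total 87+138+119+122+122+138 = $726k.
Column-greedy (each route in turn goes to its best remaining carrier) gives $705k, worse by 21.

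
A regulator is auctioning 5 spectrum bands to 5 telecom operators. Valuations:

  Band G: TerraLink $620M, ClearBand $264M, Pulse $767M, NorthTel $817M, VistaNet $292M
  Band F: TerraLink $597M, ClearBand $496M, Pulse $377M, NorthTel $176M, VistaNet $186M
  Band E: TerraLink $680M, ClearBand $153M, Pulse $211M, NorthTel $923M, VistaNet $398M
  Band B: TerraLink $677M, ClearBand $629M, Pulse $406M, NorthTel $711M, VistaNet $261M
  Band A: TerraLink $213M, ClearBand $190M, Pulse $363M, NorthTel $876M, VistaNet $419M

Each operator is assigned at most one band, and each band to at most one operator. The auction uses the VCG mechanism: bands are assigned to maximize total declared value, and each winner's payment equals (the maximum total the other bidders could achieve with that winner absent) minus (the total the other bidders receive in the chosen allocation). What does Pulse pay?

Pulse pays $23M.

Efficient allocation: TerraLink→Band F ($597M), ClearBand→Band B ($629M), Pulse→Band G ($767M), NorthTel→Band E ($923M), VistaNet→Band A ($419M); total welfare W = $3335M.
Pulse receives Band G at value $767M, so the others get W − 767 = $2568M.
Without Pulse: best allocation of the remaining 4 bidders over all 5 bands is TerraLink→Band G ($620M), ClearBand→Band B ($629M), NorthTel→Band E ($923M), VistaNet→Band A ($419M), total $2591M.
VCG payment = (others' best without Pulse) − (others' welfare with Pulse) = 2591 − 2568 = $23M.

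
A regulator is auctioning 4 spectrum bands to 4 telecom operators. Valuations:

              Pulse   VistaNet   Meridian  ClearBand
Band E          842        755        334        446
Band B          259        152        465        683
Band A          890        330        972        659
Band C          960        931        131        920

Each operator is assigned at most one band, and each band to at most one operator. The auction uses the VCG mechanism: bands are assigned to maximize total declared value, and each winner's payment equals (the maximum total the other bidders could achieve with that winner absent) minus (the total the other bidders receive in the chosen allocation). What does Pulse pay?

Efficient allocation: Pulse→Band E ($842M), VistaNet→Band C ($931M), Meridian→Band A ($972M), ClearBand→Band B ($683M); total welfare W = $3428M.
Pulse receives Band E at value $842M, so the others get W − 842 = $2586M.
Without Pulse: best allocation of the remaining 3 bidders over all 4 bands is VistaNet→Band E ($755M), Meridian→Band A ($972M), ClearBand→Band C ($920M), total $2647M.
VCG payment = (others' best without Pulse) − (others' welfare with Pulse) = 2647 − 2586 = $61M.

Pulse pays $61M.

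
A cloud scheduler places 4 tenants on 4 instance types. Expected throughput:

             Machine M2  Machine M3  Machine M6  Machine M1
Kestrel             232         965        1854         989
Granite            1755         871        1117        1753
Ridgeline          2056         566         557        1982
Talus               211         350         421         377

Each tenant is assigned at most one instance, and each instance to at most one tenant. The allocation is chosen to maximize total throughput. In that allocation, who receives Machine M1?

Granite receives Machine M1.

Optimal: Kestrel→Machine M6 (1854 ops/s), Granite→Machine M1 (1753 ops/s), Ridgeline→Machine M2 (2056 ops/s), Talus→Machine M3 (350 ops/s) — total 1854+1753+2056+350 = 6013 ops/s.
Column-greedy (each instance in turn goes to its best remaining tenant) gives 4515 ops/s, worse by 1498.
Next-best assignment: Kestrel→Machine M6, Granite→Machine M2, Ridgeline→Machine M1, Talus→Machine M3 = 5941 ops/s.
Granite's own top instance is Machine M2 (1755 ops/s), but forcing Granite→Machine M2 and reassigning the rest optimally gives only 5941 ops/s — worse by 72.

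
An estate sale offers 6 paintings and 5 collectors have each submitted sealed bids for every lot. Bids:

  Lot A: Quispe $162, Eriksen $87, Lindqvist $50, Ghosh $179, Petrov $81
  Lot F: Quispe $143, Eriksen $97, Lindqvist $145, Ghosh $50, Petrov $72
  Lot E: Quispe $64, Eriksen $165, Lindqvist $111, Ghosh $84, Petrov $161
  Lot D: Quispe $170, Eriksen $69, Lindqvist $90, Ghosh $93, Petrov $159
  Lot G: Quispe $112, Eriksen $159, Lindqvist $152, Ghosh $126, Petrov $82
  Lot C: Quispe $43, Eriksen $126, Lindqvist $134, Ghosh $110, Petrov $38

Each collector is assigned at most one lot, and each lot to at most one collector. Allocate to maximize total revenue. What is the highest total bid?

Max total: $814

This is the linear assignment problem.
Optimal: Quispe→Lot D ($170), Eriksen→Lot G ($159), Lindqvist→Lot F ($145), Ghosh→Lot A ($179), Petrov→Lot E ($161) — total 170+159+145+179+161 = $814.
Max-entry greedy (repeatedly take the single best remaining cell) gives $738, worse by 76.
Swapping Eriksen↔Ghosh (Eriksen→Lot A $87, Ghosh→Lot G $126) loses 125.
Checked against all permutations: $814 is optimal.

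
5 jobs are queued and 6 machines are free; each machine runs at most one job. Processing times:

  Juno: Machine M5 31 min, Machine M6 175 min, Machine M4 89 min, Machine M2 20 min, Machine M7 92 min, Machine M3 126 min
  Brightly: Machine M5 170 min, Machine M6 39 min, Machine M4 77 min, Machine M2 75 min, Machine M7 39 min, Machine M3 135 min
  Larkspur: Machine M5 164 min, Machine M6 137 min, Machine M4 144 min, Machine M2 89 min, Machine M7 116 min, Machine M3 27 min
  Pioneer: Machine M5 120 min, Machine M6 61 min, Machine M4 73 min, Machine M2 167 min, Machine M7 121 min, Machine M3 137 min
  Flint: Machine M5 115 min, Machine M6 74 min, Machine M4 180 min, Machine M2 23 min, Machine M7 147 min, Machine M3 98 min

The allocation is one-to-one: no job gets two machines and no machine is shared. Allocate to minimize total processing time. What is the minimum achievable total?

Optimal: Juno→Machine M5 (31 min), Brightly→Machine M7 (39 min), Larkspur→Machine M3 (27 min), Pioneer→Machine M6 (61 min), Flint→Machine M2 (23 min) — total 31+39+27+61+23 = 181 min.
Min-entry greedy (repeatedly take the single cheapest remaining cell) gives 274 min, worse by 93.
Swapping Brightly↔Pioneer (Brightly→Machine M6 39 min, Pioneer→Machine M7 121 min) adds 60.
Every other assignment is strictly worse.

Minimum total: 181 min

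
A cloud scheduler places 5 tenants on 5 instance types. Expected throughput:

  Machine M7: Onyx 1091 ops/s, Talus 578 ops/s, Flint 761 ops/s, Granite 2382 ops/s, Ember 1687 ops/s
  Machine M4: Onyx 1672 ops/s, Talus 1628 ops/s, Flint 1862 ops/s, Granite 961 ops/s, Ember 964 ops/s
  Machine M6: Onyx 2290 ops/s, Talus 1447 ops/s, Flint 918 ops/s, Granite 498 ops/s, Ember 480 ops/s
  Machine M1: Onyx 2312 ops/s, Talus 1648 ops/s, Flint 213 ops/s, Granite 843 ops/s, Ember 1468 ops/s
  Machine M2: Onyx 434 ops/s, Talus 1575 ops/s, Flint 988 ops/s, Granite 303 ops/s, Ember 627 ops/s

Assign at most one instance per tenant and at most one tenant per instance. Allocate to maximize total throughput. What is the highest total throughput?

Optimal: Onyx→Machine M6 (2290 ops/s), Talus→Machine M2 (1575 ops/s), Flint→Machine M4 (1862 ops/s), Granite→Machine M7 (2382 ops/s), Ember→Machine M1 (1468 ops/s) — total 2290+1575+1862+2382+1468 = 9577 ops/s.

Maximum total: 9577 ops/s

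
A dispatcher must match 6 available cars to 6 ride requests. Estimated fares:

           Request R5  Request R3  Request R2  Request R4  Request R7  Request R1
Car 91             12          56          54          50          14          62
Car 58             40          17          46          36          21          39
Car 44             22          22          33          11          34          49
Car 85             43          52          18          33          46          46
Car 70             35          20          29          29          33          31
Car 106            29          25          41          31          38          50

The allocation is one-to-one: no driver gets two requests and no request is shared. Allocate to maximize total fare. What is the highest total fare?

Treat this as an assignment problem: match each driver to one request.
Optimal: Car 91→Request R4 ($50), Car 58→Request R2 ($46), Car 44→Request R1 ($49), Car 85→Request R3 ($52), Car 70→Request R5 ($35), Car 106→Request R7 ($38) — total 50+46+49+52+35+38 = $270.
Max-entry greedy (repeatedly take the single best remaining cell) gives $244, worse by 26.
Swapping Car 106↔Car 58 (Car 106→Request R2 $41, Car 58→Request R7 $21) loses 22.
Checked against all permutations: $270 is optimal.

Max total: $270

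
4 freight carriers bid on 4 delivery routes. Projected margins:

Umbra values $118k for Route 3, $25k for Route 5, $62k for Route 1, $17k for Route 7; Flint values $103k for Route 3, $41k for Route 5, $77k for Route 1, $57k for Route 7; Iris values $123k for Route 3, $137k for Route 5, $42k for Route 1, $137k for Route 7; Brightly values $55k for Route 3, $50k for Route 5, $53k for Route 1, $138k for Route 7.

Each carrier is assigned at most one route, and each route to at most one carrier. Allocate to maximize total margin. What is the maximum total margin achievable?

Maximum total: $470k

This is a one-to-one assignment (maximum-weight bipartite matching).
Optimal: Umbra→Route 3 ($118k), Flint→Route 1 ($77k), Iris→Route 5 ($137k), Brightly→Route 7 ($138k) — total 118+77+137+138 = $470k.
Column-greedy (each route in turn goes to its best remaining carrier) gives $267k, worse by 203.
Checked against all permutations: $470k is optimal.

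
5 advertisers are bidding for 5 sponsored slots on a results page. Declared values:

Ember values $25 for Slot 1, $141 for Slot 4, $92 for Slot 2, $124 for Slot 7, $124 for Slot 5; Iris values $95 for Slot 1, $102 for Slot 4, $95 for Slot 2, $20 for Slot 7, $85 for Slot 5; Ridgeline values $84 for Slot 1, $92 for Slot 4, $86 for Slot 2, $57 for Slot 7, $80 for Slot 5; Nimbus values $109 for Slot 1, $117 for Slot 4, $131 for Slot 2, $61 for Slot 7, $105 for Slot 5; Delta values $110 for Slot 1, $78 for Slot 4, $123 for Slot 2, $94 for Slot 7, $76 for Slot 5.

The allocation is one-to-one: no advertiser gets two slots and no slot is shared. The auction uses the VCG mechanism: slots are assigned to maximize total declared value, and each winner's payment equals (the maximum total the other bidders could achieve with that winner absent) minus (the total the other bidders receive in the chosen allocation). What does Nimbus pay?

Efficient allocation: Ember→Slot 7 ($124), Iris→Slot 4 ($102), Ridgeline→Slot 5 ($80), Nimbus→Slot 2 ($131), Delta→Slot 1 ($110); total welfare W = $547.
Nimbus receives Slot 2 at value $131, so the others get W − 131 = $416.
Without Nimbus: best allocation of the remaining 4 bidders over all 5 slots is Ember→Slot 4 ($141), Iris→Slot 1 ($95), Ridgeline→Slot 5 ($80), Delta→Slot 2 ($123), total $439.
VCG payment = (others' best without Nimbus) − (others' welfare with Nimbus) = 439 − 416 = $23.

Nimbus pays $23.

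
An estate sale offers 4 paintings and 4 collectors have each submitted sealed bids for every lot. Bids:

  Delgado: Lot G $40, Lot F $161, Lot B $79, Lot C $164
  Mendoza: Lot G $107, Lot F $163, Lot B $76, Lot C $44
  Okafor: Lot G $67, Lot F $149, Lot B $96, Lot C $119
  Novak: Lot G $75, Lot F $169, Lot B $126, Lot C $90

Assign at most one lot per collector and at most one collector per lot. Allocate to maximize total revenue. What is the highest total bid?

Max total: $546

Optimal: Delgado→Lot C ($164), Mendoza→Lot G ($107), Okafor→Lot F ($149), Novak→Lot B ($126) — total 164+107+149+126 = $546.
Column-greedy (each lot in turn goes to its best remaining collector) gives $536, worse by 10.
Next-best assignment: Delgado→Lot C, Mendoza→Lot G, Okafor→Lot B, Novak→Lot F = $536.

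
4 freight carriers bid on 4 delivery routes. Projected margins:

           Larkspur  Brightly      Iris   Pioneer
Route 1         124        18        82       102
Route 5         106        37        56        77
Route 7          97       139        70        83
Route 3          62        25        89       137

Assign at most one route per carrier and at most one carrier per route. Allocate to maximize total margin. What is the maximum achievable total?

Optimal: Larkspur→Route 5 ($106k), Brightly→Route 7 ($139k), Iris→Route 1 ($82k), Pioneer→Route 3 ($137k) — total 106+139+82+137 = $464k.
Row-greedy (each carrier in turn takes its best remaining route) gives $429k, worse by 35.
Swapping Iris↔Larkspur (Iris→Route 5 $56k, Larkspur→Route 1 $124k) loses 8.
Checked against all permutations: $464k is optimal.

Maximum total: $464k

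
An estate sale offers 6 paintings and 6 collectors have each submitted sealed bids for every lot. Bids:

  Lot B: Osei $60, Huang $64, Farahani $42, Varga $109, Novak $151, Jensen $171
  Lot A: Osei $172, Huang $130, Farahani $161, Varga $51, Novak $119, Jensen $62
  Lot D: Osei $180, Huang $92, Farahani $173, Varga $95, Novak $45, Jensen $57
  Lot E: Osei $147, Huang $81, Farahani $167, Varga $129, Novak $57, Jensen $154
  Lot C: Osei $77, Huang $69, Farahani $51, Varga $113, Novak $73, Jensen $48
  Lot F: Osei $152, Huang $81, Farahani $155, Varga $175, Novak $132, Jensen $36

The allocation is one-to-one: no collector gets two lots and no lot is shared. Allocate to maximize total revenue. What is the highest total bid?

Optimal: Osei→Lot D ($180), Huang→Lot A ($130), Farahani→Lot E ($167), Varga→Lot F ($175), Novak→Lot C ($73), Jensen→Lot B ($171) — total 180+130+167+175+73+171 = $896.
Column-greedy (each lot in turn goes to its best remaining collector) gives $799, worse by 97.

Max total: $896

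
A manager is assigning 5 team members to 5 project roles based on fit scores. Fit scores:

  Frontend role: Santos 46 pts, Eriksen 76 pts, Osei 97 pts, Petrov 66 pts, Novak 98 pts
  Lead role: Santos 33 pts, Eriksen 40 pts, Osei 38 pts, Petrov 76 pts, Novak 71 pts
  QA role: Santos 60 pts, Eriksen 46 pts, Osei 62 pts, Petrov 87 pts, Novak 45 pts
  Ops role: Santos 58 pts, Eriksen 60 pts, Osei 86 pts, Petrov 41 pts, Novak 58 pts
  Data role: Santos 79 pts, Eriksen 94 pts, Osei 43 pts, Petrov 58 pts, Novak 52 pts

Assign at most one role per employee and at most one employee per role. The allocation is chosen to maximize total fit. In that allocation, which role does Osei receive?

Osei receives Ops role.

Optimal: Santos→QA role (60 pts), Eriksen→Data role (94 pts), Osei→Ops role (86 pts), Petrov→Lead role (76 pts), Novak→Frontend role (98 pts) — total 60+94+86+76+98 = 414 pts.
Max-entry greedy (repeatedly take the single best remaining cell) gives 398 pts, worse by 16.
Checked against all permutations: 414 pts is optimal.
Osei's own top role is Frontend role (97 pts), but forcing Osei→Frontend role and reassigning the rest optimally gives only 407 pts — worse by 7.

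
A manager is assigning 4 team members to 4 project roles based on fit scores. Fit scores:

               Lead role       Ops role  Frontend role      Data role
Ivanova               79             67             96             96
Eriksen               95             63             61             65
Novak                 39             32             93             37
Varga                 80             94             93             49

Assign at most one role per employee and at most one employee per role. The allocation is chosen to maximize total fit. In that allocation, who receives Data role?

Optimal: Ivanova→Data role (96 pts), Eriksen→Lead role (95 pts), Novak→Frontend role (93 pts), Varga→Ops role (94 pts) — total 96+95+93+94 = 378 pts.
Max-entry greedy (repeatedly take the single best remaining cell) gives 322 pts, worse by 56.
Next-best assignment: Ivanova→Data role, Eriksen→Ops role, Novak→Frontend role, Varga→Lead role = 332 pts.
Swapping Ivanova↔Varga (Ivanova→Ops role 67 pts, Varga→Data role 49 pts) loses 74.
No other one-to-one assignment exceeds 378 pts.
Ivanova's own top role is Frontend role (96 pts), but forcing Ivanova→Frontend role and reassigning the rest optimally gives only 322 pts — worse by 56.

Ivanova receives Data role.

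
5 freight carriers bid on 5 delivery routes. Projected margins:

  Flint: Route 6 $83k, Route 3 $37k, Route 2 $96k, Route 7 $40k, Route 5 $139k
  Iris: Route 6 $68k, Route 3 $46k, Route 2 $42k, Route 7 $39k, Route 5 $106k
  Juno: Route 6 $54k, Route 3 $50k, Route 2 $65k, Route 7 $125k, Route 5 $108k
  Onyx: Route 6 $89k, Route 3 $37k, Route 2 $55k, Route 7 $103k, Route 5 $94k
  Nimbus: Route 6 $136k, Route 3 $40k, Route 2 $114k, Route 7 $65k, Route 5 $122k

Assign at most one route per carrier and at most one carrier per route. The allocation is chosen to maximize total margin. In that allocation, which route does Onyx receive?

Onyx receives Route 6.

This is a one-to-one assignment (maximum-weight bipartite matching).
Optimal: Flint→Route 5 ($139k), Iris→Route 3 ($46k), Juno→Route 7 ($125k), Onyx→Route 6 ($89k), Nimbus→Route 2 ($114k) — total 139+46+125+89+114 = $513k.
Swapping Nimbus↔Flint (Nimbus→Route 5 $122k, Flint→Route 2 $96k) loses 35.
Checked against all permutations: $513k is optimal.
Onyx's own top route is Route 7 ($103k), but forcing Onyx→Route 7 and reassigning the rest optimally gives only $491k — worse by 22.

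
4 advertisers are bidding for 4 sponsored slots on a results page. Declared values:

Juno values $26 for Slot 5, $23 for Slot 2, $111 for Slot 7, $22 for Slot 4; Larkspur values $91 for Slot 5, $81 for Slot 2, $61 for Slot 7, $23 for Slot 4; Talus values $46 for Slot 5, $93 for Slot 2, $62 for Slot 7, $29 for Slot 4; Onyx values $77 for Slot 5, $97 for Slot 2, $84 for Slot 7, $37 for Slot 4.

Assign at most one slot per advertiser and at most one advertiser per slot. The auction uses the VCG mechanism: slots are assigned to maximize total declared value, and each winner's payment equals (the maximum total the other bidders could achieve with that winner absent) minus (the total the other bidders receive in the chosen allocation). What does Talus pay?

Talus pays $60.

Efficient allocation: Juno→Slot 7 ($111), Larkspur→Slot 5 ($91), Talus→Slot 2 ($93), Onyx→Slot 4 ($37); total welfare W = $332.
Talus receives Slot 2 at value $93, so the others get W − 93 = $239.
Without Talus: best allocation of the remaining 3 bidders over all 4 slots is Juno→Slot 7 ($111), Larkspur→Slot 5 ($91), Onyx→Slot 2 ($97), total $299.
VCG payment = (others' best without Talus) − (others' welfare with Talus) = 299 − 239 = $60.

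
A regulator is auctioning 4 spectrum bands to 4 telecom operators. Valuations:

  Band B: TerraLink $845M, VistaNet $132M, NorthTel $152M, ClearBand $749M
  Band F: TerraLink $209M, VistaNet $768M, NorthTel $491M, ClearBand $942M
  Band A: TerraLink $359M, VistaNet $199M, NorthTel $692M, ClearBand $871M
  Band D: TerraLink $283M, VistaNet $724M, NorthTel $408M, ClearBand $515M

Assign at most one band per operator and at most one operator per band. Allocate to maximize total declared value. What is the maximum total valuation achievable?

Maximum total: $3203M

Optimal: TerraLink→Band B ($845M), VistaNet→Band D ($724M), NorthTel→Band A ($692M), ClearBand→Band F ($942M) — total 845+724+692+942 = $3203M.
Row-greedy (each operator in turn takes its best remaining band) gives $2820M, worse by 383.
Next-best assignment: TerraLink→Band B, VistaNet→Band D, NorthTel→Band F, ClearBand→Band A = $2931M.
Swapping NorthTel↔VistaNet (NorthTel→Band D $408M, VistaNet→Band A $199M) loses 809.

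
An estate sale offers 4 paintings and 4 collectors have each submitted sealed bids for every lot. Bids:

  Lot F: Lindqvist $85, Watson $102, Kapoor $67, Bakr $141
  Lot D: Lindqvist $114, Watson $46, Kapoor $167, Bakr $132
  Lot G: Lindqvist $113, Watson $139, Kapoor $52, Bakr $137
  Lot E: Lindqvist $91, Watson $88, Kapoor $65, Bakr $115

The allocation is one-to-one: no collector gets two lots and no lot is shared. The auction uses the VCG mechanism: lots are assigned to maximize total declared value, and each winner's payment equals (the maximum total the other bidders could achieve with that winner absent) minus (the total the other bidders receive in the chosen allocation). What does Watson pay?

Watson pays $22.

Efficient allocation: Lindqvist→Lot E ($91), Watson→Lot G ($139), Kapoor→Lot D ($167), Bakr→Lot F ($141); total welfare W = $538.
Watson receives Lot G at value $139, so the others get W − 139 = $399.
Without Watson: best allocation of the remaining 3 bidders over all 4 lots is Lindqvist→Lot G ($113), Kapoor→Lot D ($167), Bakr→Lot F ($141), total $421.
VCG payment = (others' best without Watson) − (others' welfare with Watson) = 421 − 399 = $22.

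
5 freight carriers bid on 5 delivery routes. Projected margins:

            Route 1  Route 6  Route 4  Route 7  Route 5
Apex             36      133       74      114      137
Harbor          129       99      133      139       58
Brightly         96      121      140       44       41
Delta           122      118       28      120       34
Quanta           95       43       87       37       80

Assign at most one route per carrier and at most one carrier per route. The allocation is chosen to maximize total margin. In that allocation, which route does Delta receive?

This is the linear assignment problem.
Optimal: Apex→Route 5 ($137k), Harbor→Route 7 ($139k), Brightly→Route 4 ($140k), Delta→Route 6 ($118k), Quanta→Route 1 ($95k) — total 137+139+140+118+95 = $629k.
Max-entry greedy (repeatedly take the single best remaining cell) gives $581k, worse by 48.
Next-best assignment: Apex→Route 6, Harbor→Route 7, Brightly→Route 4, Delta→Route 1, Quanta→Route 5 = $614k.
Swapping Delta↔Brightly (Delta→Route 4 $28k, Brightly→Route 6 $121k) loses 109.
Delta's own top route is Route 1 ($122k), but forcing Delta→Route 1 and reassigning the rest optimally gives only $614k — worse by 15.

Delta receives Route 6.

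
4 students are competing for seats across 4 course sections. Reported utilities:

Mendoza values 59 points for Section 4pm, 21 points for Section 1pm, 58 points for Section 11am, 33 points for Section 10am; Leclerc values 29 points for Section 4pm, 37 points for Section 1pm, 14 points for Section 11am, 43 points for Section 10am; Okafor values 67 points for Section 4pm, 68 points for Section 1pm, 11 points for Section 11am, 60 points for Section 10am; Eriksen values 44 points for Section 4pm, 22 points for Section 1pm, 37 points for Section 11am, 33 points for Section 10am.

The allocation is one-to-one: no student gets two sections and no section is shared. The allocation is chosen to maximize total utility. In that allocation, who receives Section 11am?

Mendoza receives Section 11am.

Optimal: Mendoza→Section 11am (58 points), Leclerc→Section 10am (43 points), Okafor→Section 1pm (68 points), Eriksen→Section 4pm (44 points) — total 58+43+68+44 = 213 points.
Max-entry greedy (repeatedly take the single best remaining cell) gives 207 points, worse by 6.
Swapping Leclerc↔Okafor (Leclerc→Section 1pm 37 points, Okafor→Section 10am 60 points) loses 14.
Every other assignment is strictly worse.
Mendoza's own top section is Section 4pm (59 points), but forcing Mendoza→Section 4pm and reassigning the rest optimally gives only 207 points — worse by 6.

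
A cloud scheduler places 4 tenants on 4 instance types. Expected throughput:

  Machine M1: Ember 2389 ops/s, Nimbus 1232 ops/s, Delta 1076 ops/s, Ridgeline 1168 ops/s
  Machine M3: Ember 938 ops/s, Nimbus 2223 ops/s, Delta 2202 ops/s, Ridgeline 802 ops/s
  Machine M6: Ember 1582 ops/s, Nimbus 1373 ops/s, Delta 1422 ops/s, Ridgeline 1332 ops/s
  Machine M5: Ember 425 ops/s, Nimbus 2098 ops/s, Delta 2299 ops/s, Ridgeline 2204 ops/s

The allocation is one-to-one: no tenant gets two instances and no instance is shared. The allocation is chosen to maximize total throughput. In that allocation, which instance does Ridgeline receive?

This is a one-to-one assignment (maximum-weight bipartite matching).
Optimal: Ember→Machine M1 (2389 ops/s), Nimbus→Machine M3 (2223 ops/s), Delta→Machine M5 (2299 ops/s), Ridgeline→Machine M6 (1332 ops/s) — total 2389+2223+2299+1332 = 8243 ops/s.
Column-greedy (each instance in turn goes to its best remaining tenant) gives 8238 ops/s, worse by 5.
Next-best assignment: Ember→Machine M1, Nimbus→Machine M3, Delta→Machine M6, Ridgeline→Machine M5 = 8238 ops/s.
Swapping Delta↔Ridgeline (Delta→Machine M6 1422 ops/s, Ridgeline→Machine M5 2204 ops/s) loses 5.
Ridgeline's own top instance is Machine M5 (2204 ops/s), but forcing Ridgeline→Machine M5 and reassigning the rest optimally gives only 8238 ops/s — worse by 5.

Ridgeline receives Machine M6.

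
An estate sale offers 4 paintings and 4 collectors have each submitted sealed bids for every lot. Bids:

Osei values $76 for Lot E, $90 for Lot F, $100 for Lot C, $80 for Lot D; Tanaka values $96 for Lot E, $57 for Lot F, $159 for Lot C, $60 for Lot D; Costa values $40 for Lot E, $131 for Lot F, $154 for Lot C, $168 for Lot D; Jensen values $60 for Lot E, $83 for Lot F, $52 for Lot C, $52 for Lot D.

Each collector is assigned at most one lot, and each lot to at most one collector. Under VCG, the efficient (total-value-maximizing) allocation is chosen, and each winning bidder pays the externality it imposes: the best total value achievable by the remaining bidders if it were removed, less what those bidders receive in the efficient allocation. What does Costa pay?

Costa pays $4.

Efficient allocation: Osei→Lot E ($76), Tanaka→Lot C ($159), Costa→Lot D ($168), Jensen→Lot F ($83); total welfare W = $486.
Costa receives Lot D at value $168, so the others get W − 168 = $318.
Without Costa: best allocation of the remaining 3 bidders over all 4 lots is Osei→Lot D ($80), Tanaka→Lot C ($159), Jensen→Lot F ($83), total $322.
VCG payment = (others' best without Costa) − (others' welfare with Costa) = 322 − 318 = $4.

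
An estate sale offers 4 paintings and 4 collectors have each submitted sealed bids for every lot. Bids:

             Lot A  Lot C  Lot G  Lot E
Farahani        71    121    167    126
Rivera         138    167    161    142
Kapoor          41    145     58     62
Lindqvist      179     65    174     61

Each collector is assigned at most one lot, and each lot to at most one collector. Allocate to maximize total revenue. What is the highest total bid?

Maximum total: $633

Optimal: Farahani→Lot G ($167), Rivera→Lot E ($142), Kapoor→Lot C ($145), Lindqvist→Lot A ($179) — total 167+142+145+179 = $633.
Row-greedy (each collector in turn takes its best remaining lot) gives $575, worse by 58.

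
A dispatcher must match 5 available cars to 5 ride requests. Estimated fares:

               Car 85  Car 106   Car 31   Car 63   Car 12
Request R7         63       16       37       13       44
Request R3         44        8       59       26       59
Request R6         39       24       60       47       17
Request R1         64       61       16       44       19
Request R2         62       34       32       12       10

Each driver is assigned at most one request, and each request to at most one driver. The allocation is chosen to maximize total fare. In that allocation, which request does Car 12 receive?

Optimal: Car 85→Request R2 ($62), Car 106→Request R1 ($61), Car 31→Request R3 ($59), Car 63→Request R6 ($47), Car 12→Request R7 ($44) — total 62+61+59+47+44 = $273.
Row-greedy (each driver in turn takes its best remaining request) gives $228, worse by 45.
Next-best assignment: Car 85→Request R2, Car 106→Request R1, Car 31→Request R7, Car 63→Request R6, Car 12→Request R3 = $266.
Swapping Car 12↔Car 106 (Car 12→Request R1 $19, Car 106→Request R7 $16) loses 70.
Car 12's own top request is Request R3 ($59), but forcing Car 12→Request R3 and reassigning the rest optimally gives only $266 — worse by 7.

Car 12 receives Request R7.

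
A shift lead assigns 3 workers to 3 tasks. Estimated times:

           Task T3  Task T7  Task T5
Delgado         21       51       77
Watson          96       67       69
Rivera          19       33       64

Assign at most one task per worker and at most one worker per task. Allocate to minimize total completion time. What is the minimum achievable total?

Min total: 123 min

This is the linear assignment problem.
Optimal: Delgado→Task T3 (21 min), Watson→Task T5 (69 min), Rivera→Task T7 (33 min) — total 21+69+33 = 123 min.
Min-entry greedy (repeatedly take the single cheapest remaining cell) gives 139 min, worse by 16.
No other one-to-one assignment undercuts 123 min.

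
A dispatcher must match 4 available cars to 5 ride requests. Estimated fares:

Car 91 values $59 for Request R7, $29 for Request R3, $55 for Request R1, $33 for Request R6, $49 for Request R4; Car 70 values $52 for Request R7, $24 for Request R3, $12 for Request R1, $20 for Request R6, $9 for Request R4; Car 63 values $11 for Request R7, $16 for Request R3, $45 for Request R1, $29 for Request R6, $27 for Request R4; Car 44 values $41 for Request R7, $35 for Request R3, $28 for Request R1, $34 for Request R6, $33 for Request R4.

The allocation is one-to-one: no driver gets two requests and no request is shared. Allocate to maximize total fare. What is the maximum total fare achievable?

Optimal: Car 91→Request R4 ($49), Car 70→Request R7 ($52), Car 63→Request R1 ($45), Car 44→Request R3 ($35) — total 49+52+45+35 = $181.
Row-greedy (each driver in turn takes its best remaining request) gives $162, worse by 19.
Next-best assignment: Car 91→Request R4, Car 70→Request R7, Car 63→Request R1, Car 44→Request R6 = $180.
No other one-to-one assignment exceeds $181.

Maximum total: $181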